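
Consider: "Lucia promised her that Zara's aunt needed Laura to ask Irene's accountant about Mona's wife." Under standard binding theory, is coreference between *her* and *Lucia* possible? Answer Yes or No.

*Lucia* is an R-expression; Principle C requires it to be free (not bound by any c-commanding expression).
— her: object of the matrix clause; the R-expression locally c-commands the pronoun — coreference blocked (Principle B on the pronoun).

No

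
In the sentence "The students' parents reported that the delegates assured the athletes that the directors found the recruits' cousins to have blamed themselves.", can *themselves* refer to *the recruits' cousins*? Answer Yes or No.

Yes

*themselves* is a reflexive; Principle A requires it to be bound within its binding domain — the clause headed by 'blamed'.
— the recruits' cousins: subject of the clause headed by 'blamed'; c-commands the reflexive within its binding domain — allowed (Principle A).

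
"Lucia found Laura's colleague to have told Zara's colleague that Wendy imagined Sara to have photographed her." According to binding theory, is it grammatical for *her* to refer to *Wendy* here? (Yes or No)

Yes

*Wendy* is an R-expression; Principle C requires it to be free (not bound by any c-commanding expression).
— her: object of the clause headed by 'photographed'; the pronoun does not c-command the R-expression — coreference allowed.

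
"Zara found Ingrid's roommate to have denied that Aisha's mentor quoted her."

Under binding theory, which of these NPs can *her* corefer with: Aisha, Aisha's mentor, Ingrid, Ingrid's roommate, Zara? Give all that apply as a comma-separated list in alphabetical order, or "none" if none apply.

*her* is a pronoun; Principle B requires it to be free in its binding domain — the clause headed by 'quoted'.
— Aisha: possessor inside the subject DP of the clause headed by 'quoted'; does not c-command the pronoun — Principle B does not apply; allowed.
— Aisha's mentor: subject of the clause headed by 'quoted'; c-commands the pronoun within its binding domain — blocked (Principle B).
— Ingrid: possessor inside the subject DP of the clause headed by 'denied'; does not c-command the pronoun — Principle B does not apply; allowed.
— Ingrid's roommate: subject of the clause headed by 'denied'; c-commands the pronoun but lies outside its binding domain — allowed.
— Zara: subject of the matrix clause; c-commands the pronoun but lies outside its binding domain — allowed.

Aisha, Ingrid, Ingrid's roommate, Zara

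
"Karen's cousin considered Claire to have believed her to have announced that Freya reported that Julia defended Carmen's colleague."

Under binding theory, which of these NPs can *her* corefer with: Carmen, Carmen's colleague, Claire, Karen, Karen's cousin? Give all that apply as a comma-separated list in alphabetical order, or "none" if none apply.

*her* is a pronoun; Principle B requires it to be free in its binding domain — the clause headed by 'believed'.
— Carmen: possessor inside the object DP of the clause headed by 'defended'; is c-commanded by the pronoun; coreference would bind this R-expression — blocked (Principle C).
— Carmen's colleague: object of the clause headed by 'defended'; is c-commanded by the pronoun; coreference would bind this R-expression — blocked (Principle C).
— Claire: subject of the clause headed by 'believed'; c-commands the pronoun within its binding domain — blocked (Principle B).
— Karen: possessor inside the subject DP of the matrix clause; does not c-command the pronoun — Principle B does not apply; allowed.
— Karen's cousin: subject of the matrix clause; c-commands the pronoun but lies outside its binding domain — allowed.

Karen, Karen's cousin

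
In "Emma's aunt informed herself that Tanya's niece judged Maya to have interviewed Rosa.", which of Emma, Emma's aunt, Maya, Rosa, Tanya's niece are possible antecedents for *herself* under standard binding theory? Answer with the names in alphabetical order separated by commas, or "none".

Emma's aunt

*herself* is a reflexive; Principle A requires it to be bound within its binding domain — the matrix clause.
— Emma: possessor inside the subject DP of the matrix clause; does not c-command the reflexive — cannot bind it (Principle A).
— Emma's aunt: subject of the matrix clause; c-commands the reflexive within its binding domain — allowed (Principle A).
— Maya: subject of the clause headed by 'interviewed'; does not c-command the reflexive — cannot bind it (Principle A).
— Rosa: object of the clause headed by 'interviewed'; does not c-command the reflexive — cannot bind it (Principle A).
— Tanya's niece: subject of the clause headed by 'judged'; does not c-command the reflexive — cannot bind it (Principle A).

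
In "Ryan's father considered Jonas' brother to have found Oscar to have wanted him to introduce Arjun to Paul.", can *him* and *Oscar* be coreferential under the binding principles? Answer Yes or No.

No

*Oscar* is an R-expression; Principle C requires it to be free (not bound by any c-commanding expression).
— him: subject of the clause headed by 'introduce'; the R-expression locally c-commands the pronoun — coreference blocked (Principle B on the pronoun).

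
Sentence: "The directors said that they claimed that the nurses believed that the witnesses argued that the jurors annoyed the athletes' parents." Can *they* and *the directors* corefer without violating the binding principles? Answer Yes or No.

Yes

*the directors* is an R-expression; Principle C requires it to be free (not bound by any c-commanding expression).
— they: subject of the clause headed by 'claimed'; the pronoun does not c-command the R-expression — coreference allowed.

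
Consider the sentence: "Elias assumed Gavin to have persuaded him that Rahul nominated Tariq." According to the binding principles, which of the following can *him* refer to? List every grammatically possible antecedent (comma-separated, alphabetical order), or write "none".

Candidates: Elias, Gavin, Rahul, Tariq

Elias

*him* is a pronoun; Principle B requires it to be free in its binding domain — the clause headed by 'persuaded'.
— Elias: subject of the matrix clause; c-commands the pronoun but lies outside its binding domain — allowed.
— Gavin: subject of the clause headed by 'persuaded'; c-commands the pronoun within its binding domain — blocked (Principle B).
— Rahul: subject of the clause headed by 'nominated'; is c-commanded by the pronoun; coreference would bind this R-expression — blocked (Principle C).
— Tariq: object of the clause headed by 'nominated'; is c-commanded by the pronoun; coreference would bind this R-expression — blocked (Principle C).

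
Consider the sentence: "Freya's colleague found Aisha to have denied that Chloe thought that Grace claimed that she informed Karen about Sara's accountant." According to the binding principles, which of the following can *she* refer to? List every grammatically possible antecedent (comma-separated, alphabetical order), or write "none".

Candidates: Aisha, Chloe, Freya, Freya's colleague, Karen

*she* is a pronoun; Principle B requires it to be free in its binding domain — the clause headed by 'informed'.
— Aisha: subject of the clause headed by 'denied'; c-commands the pronoun but lies outside its binding domain — allowed.
— Chloe: subject of the clause headed by 'thought'; c-commands the pronoun but lies outside its binding domain — allowed.
— Freya: possessor inside the subject DP of the matrix clause; does not c-command the pronoun — Principle B does not apply; allowed.
— Freya's colleague: subject of the matrix clause; c-commands the pronoun but lies outside its binding domain — allowed.
— Karen: object of the clause headed by 'informed'; is c-commanded by the pronoun; coreference would bind this R-expression — blocked (Principle C).

Aisha, Chloe, Freya, Freya's colleague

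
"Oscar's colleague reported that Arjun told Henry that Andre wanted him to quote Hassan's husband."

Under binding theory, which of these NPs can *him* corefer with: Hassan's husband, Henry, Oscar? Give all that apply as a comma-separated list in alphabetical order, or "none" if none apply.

*him* is a pronoun; Principle B requires it to be free in its binding domain — the clause headed by 'wanted'.
— Hassan's husband: object of the clause headed by 'quote'; is c-commanded by the pronoun; coreference would bind this R-expression — blocked (Principle C).
— Henry: object of the clause headed by 'told'; c-commands the pronoun but lies outside its binding domain — allowed.
— Oscar: possessor inside the subject DP of the matrix clause; does not c-command the pronoun — Principle B does not apply; allowed.

Henry, Oscar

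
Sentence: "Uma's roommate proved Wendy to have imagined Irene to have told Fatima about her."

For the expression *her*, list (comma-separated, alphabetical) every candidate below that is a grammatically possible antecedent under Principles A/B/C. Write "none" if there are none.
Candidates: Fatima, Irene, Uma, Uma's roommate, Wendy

Uma, Uma's roommate, Wendy

*her* is a pronoun; Principle B requires it to be free in its binding domain — the clause headed by 'told'.
— Fatima: object of the clause headed by 'told'; c-commands the pronoun within its binding domain — blocked (Principle B).
— Irene: subject of the clause headed by 'told'; c-commands the pronoun within its binding domain — blocked (Principle B).
— Uma: possessor inside the subject DP of the matrix clause; does not c-command the pronoun — Principle B does not apply; allowed.
— Uma's roommate: subject of the matrix clause; c-commands the pronoun but lies outside its binding domain — allowed.
— Wendy: subject of the clause headed by 'imagined'; c-commands the pronoun but lies outside its binding domain — allowed.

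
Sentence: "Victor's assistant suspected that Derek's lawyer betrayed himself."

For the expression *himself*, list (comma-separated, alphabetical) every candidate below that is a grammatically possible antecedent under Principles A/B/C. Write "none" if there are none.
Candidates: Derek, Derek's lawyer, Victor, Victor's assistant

*himself* is a reflexive; Principle A requires it to be bound within its binding domain — the clause headed by 'betrayed'.
— Derek: possessor inside the subject DP of the clause headed by 'betrayed'; does not c-command the reflexive — cannot bind it (Principle A).
— Derek's lawyer: subject of the clause headed by 'betrayed'; c-commands the reflexive within its binding domain — allowed (Principle A).
— Victor: possessor inside the subject DP of the matrix clause; does not c-command the reflexive — cannot bind it (Principle A).
— Victor's assistant: subject of the matrix clause; c-commands the reflexive but lies outside its binding domain — cannot bind it (Principle A).

Derek's lawyer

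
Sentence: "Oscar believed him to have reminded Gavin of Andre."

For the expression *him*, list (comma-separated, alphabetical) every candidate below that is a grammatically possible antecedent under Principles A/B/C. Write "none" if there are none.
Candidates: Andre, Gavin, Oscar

none

*him* is a pronoun; Principle B requires it to be free in its binding domain — the matrix clause.
— Andre: second object of the clause headed by 'reminded'; is c-commanded by the pronoun; coreference would bind this R-expression — blocked (Principle C).
— Gavin: object of the clause headed by 'reminded'; is c-commanded by the pronoun; coreference would bind this R-expression — blocked (Principle C).
— Oscar: subject of the matrix clause; c-commands the pronoun within its binding domain — blocked (Principle B).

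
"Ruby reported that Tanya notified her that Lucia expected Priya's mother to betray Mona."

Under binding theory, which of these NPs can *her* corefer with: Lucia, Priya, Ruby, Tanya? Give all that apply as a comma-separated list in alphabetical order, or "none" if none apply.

Ruby

*her* is a pronoun; Principle B requires it to be free in its binding domain — the clause headed by 'notified'.
— Lucia: subject of the clause headed by 'expected'; is c-commanded by the pronoun; coreference would bind this R-expression — blocked (Principle C).
— Priya: possessor inside the subject DP of the clause headed by 'betray'; is c-commanded by the pronoun; coreference would bind this R-expression — blocked (Principle C).
— Ruby: subject of the matrix clause; c-commands the pronoun but lies outside its binding domain — allowed.
— Tanya: subject of the clause headed by 'notified'; c-commands the pronoun within its binding domain — blocked (Principle B).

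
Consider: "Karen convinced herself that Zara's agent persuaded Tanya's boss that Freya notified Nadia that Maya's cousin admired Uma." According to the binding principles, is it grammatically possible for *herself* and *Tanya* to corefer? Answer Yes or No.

*herself* is a reflexive; Principle A requires it to be bound within its binding domain — the matrix clause.
— Tanya: possessor inside the object DP of the clause headed by 'persuaded'; does not c-command the reflexive — cannot bind it (Principle A).

No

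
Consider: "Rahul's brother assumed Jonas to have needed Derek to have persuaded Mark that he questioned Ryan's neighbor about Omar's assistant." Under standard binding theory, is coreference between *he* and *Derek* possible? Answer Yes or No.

*Derek* is an R-expression; Principle C requires it to be free (not bound by any c-commanding expression).
— he: subject of the clause headed by 'questioned'; the pronoun does not c-command the R-expression — coreference allowed.

Yes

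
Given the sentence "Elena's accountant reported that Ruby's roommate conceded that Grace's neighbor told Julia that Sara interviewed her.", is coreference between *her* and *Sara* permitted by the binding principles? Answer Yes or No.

*her* is a pronoun; Principle B requires it to be free in its binding domain — the clause headed by 'interviewed'.
— Sara: subject of the clause headed by 'interviewed'; c-commands the pronoun within its binding domain — blocked (Principle B).

No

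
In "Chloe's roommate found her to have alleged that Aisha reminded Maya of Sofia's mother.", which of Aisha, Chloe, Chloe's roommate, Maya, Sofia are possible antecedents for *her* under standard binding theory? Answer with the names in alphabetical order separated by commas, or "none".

*her* is a pronoun; Principle B requires it to be free in its binding domain — the matrix clause.
— Aisha: subject of the clause headed by 'reminded'; is c-commanded by the pronoun; coreference would bind this R-expression — blocked (Principle C).
— Chloe: possessor inside the subject DP of the matrix clause; does not c-command the pronoun — Principle B does not apply; allowed.
— Chloe's roommate: subject of the matrix clause; c-commands the pronoun within its binding domain — blocked (Principle B).
— Maya: object of the clause headed by 'reminded'; is c-commanded by the pronoun; coreference would bind this R-expression — blocked (Principle C).
— Sofia: possessor inside the second object DP of the clause headed by 'reminded'; is c-commanded by the pronoun; coreference would bind this R-expression — blocked (Principle C).

Chloe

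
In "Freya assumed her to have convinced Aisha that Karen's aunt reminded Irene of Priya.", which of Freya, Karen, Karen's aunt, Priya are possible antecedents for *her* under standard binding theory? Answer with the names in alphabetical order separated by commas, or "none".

none

*her* is a pronoun; Principle B requires it to be free in its binding domain — the matrix clause.
— Freya: subject of the matrix clause; c-commands the pronoun within its binding domain — blocked (Principle B).
— Karen: possessor inside the subject DP of the clause headed by 'reminded'; is c-commanded by the pronoun; coreference would bind this R-expression — blocked (Principle C).
— Karen's aunt: subject of the clause headed by 'reminded'; is c-commanded by the pronoun; coreference would bind this R-expression — blocked (Principle C).
— Priya: second object of the clause headed by 'reminded'; is c-commanded by the pronoun; coreference would bind this R-expression — blocked (Principle C).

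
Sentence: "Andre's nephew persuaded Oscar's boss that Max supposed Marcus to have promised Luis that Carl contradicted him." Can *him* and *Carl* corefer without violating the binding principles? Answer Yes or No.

*Carl* is an R-expression; Principle C requires it to be free (not bound by any c-commanding expression).
— him: object of the clause headed by 'contradicted'; the R-expression locally c-commands the pronoun — coreference blocked (Principle B on the pronoun).

No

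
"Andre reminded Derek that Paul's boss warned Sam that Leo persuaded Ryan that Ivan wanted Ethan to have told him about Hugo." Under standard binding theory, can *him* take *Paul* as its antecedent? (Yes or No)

*him* is a pronoun; Principle B requires it to be free in its binding domain — the clause headed by 'told'.
— Paul: possessor inside the subject DP of the clause headed by 'warned'; does not c-command the pronoun — Principle B does not apply; allowed.

Yes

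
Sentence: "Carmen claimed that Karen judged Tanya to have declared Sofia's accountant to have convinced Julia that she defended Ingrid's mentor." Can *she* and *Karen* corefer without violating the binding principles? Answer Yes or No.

*Karen* is an R-expression; Principle C requires it to be free (not bound by any c-commanding expression).
— she: subject of the clause headed by 'defended'; the pronoun does not c-command the R-expression — coreference allowed.

Yes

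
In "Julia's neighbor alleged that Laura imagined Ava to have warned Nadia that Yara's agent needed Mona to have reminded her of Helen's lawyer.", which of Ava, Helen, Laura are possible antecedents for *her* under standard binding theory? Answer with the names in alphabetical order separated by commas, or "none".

*her* is a pronoun; Principle B requires it to be free in its binding domain — the clause headed by 'reminded'.
— Ava: subject of the clause headed by 'warned'; c-commands the pronoun but lies outside its binding domain — allowed.
— Helen: possessor inside the second object DP of the clause headed by 'reminded'; is c-commanded by the pronoun; coreference would bind this R-expression — blocked (Principle C).
— Laura: subject of the clause headed by 'imagined'; c-commands the pronoun but lies outside its binding domain — allowed.

Ava, Laura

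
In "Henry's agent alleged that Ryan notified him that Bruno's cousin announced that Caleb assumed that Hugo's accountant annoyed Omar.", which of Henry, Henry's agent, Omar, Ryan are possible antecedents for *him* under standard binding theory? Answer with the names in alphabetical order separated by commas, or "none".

Henry, Henry's agent

*him* is a pronoun; Principle B requires it to be free in its binding domain — the clause headed by 'notified'.
— Henry: possessor inside the subject DP of the matrix clause; does not c-command the pronoun — Principle B does not apply; allowed.
— Henry's agent: subject of the matrix clause; c-commands the pronoun but lies outside its binding domain — allowed.
— Omar: object of the clause headed by 'annoyed'; is c-commanded by the pronoun; coreference would bind this R-expression — blocked (Principle C).
— Ryan: subject of the clause headed by 'notified'; c-commands the pronoun within its binding domain — blocked (Principle B).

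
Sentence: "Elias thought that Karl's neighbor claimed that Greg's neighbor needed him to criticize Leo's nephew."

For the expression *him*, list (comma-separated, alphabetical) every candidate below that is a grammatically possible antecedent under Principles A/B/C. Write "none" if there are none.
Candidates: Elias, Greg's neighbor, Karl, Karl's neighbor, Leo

*him* is a pronoun; Principle B requires it to be free in its binding domain — the clause headed by 'needed'.
— Elias: subject of the matrix clause; c-commands the pronoun but lies outside its binding domain — allowed.
— Greg's neighbor: subject of the clause headed by 'needed'; c-commands the pronoun within its binding domain — blocked (Principle B).
— Karl: possessor inside the subject DP of the clause headed by 'claimed'; does not c-command the pronoun — Principle B does not apply; allowed.
— Karl's neighbor: subject of the clause headed by 'claimed'; c-commands the pronoun but lies outside its binding domain — allowed.
— Leo: possessor inside the object DP of the clause headed by 'criticize'; is c-commanded by the pronoun; coreference would bind this R-expression — blocked (Principle C).

Elias, Karl, Karl's neighbor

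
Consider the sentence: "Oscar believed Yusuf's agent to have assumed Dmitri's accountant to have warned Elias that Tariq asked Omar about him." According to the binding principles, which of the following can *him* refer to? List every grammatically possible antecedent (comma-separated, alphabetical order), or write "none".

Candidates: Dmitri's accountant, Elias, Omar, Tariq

Dmitri's accountant, Elias

*him* is a pronoun; Principle B requires it to be free in its binding domain — the clause headed by 'asked'.
— Dmitri's accountant: subject of the clause headed by 'warned'; c-commands the pronoun but lies outside its binding domain — allowed.
— Elias: object of the clause headed by 'warned'; c-commands the pronoun but lies outside its binding domain — allowed.
— Omar: object of the clause headed by 'asked'; c-commands the pronoun within its binding domain — blocked (Principle B).
— Tariq: subject of the clause headed by 'asked'; c-commands the pronoun within its binding domain — blocked (Principle B).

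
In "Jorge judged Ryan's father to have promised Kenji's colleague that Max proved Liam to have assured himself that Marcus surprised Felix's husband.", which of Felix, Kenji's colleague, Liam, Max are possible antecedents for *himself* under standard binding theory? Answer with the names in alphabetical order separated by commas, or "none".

*himself* is a reflexive; Principle A requires it to be bound within its binding domain — the clause headed by 'assured'.
— Felix: possessor inside the object DP of the clause headed by 'surprised'; does not c-command the reflexive — cannot bind it (Principle A).
— Kenji's colleague: object of the clause headed by 'promised'; c-commands the reflexive but lies outside its binding domain — cannot bind it (Principle A).
— Liam: subject of the clause headed by 'assured'; c-commands the reflexive within its binding domain — allowed (Principle A).
— Max: subject of the clause headed by 'proved'; c-commands the reflexive but lies outside its binding domain — cannot bind it (Principle A).

Liam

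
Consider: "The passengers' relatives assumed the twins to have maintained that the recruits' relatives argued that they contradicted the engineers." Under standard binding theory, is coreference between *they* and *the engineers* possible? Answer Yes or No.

*the engineers* is an R-expression; Principle C requires it to be free (not bound by any c-commanding expression).
— they: subject of the clause headed by 'contradicted'; the pronoun c-commands the R-expression — coreference blocked (Principle C).

No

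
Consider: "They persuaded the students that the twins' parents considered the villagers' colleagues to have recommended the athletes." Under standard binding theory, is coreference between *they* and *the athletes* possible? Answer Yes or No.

No

*the athletes* is an R-expression; Principle C requires it to be free (not bound by any c-commanding expression).
— they: subject of the matrix clause; the pronoun c-commands the R-expression — coreference blocked (Principle C).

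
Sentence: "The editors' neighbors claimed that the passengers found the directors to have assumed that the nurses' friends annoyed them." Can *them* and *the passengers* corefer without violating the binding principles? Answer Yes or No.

Yes

*the passengers* is an R-expression; Principle C requires it to be free (not bound by any c-commanding expression).
— them: object of the clause headed by 'annoyed'; the pronoun does not c-command the R-expression — coreference allowed.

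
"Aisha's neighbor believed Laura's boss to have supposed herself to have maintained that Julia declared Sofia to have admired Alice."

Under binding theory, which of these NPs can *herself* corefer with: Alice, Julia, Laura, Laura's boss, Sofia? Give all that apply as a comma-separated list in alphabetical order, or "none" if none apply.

*herself* is a reflexive; Principle A requires it to be bound within its binding domain — the clause headed by 'supposed'.
— Alice: object of the clause headed by 'admired'; does not c-command the reflexive — cannot bind it (Principle A).
— Julia: subject of the clause headed by 'declared'; does not c-command the reflexive — cannot bind it (Principle A).
— Laura: possessor inside the subject DP of the clause headed by 'supposed'; does not c-command the reflexive — cannot bind it (Principle A).
— Laura's boss: subject of the clause headed by 'supposed'; c-commands the reflexive within its binding domain — allowed (Principle A).
— Sofia: subject of the clause headed by 'admired'; does not c-command the reflexive — cannot bind it (Principle A).

Laura's boss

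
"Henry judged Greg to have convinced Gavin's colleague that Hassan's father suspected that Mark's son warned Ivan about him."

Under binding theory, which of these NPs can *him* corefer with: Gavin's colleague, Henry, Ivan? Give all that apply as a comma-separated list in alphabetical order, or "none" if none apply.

Gavin's colleague, Henry

*him* is a pronoun; Principle B requires it to be free in its binding domain — the clause headed by 'warned'.
— Gavin's colleague: object of the clause headed by 'convinced'; c-commands the pronoun but lies outside its binding domain — allowed.
— Henry: subject of the matrix clause; c-commands the pronoun but lies outside its binding domain — allowed.
— Ivan: object of the clause headed by 'warned'; c-commands the pronoun within its binding domain — blocked (Principle B).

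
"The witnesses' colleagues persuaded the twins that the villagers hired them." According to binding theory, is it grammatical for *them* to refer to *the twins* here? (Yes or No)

Yes

*the twins* is an R-expression; Principle C requires it to be free (not bound by any c-commanding expression).
— them: object of the clause headed by 'hired'; the pronoun does not c-command the R-expression — coreference allowed.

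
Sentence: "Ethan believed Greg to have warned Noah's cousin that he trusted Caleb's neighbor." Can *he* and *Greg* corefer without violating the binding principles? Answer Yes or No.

*Greg* is an R-expression; Principle C requires it to be free (not bound by any c-commanding expression).
— he: subject of the clause headed by 'trusted'; the pronoun does not c-command the R-expression — coreference allowed.

Yes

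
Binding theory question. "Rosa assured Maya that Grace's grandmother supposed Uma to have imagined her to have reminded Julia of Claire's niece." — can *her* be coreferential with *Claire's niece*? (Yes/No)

No

*her* is a pronoun; Principle B requires it to be free in its binding domain — the clause headed by 'imagined'.
— Claire's niece: second object of the clause headed by 'reminded'; is c-commanded by the pronoun; coreference would bind this R-expression — blocked (Principle C).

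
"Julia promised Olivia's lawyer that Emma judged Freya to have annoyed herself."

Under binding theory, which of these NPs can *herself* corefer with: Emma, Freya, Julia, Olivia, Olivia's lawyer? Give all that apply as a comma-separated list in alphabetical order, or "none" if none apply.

Freya

*herself* is a reflexive; Principle A requires it to be bound within its binding domain — the clause headed by 'annoyed'.
— Emma: subject of the clause headed by 'judged'; c-commands the reflexive but lies outside its binding domain — cannot bind it (Principle A).
— Freya: subject of the clause headed by 'annoyed'; c-commands the reflexive within its binding domain — allowed (Principle A).
— Julia: subject of the matrix clause; c-commands the reflexive but lies outside its binding domain — cannot bind it (Principle A).
— Olivia: possessor inside the object DP of the matrix clause; does not c-command the reflexive — cannot bind it (Principle A).
— Olivia's lawyer: object of the matrix clause; c-commands the reflexive but lies outside its binding domain — cannot bind it (Principle A).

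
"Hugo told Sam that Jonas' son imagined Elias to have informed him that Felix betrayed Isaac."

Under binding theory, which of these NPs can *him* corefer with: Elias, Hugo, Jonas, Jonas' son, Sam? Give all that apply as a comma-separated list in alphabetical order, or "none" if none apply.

Hugo, Jonas, Jonas' son, Sam

*him* is a pronoun; Principle B requires it to be free in its binding domain — the clause headed by 'informed'.
— Elias: subject of the clause headed by 'informed'; c-commands the pronoun within its binding domain — blocked (Principle B).
— Hugo: subject of the matrix clause; c-commands the pronoun but lies outside its binding domain — allowed.
— Jonas: possessor inside the subject DP of the clause headed by 'imagined'; does not c-command the pronoun — Principle B does not apply; allowed.
— Jonas' son: subject of the clause headed by 'imagined'; c-commands the pronoun but lies outside its binding domain — allowed.
— Sam: object of the matrix clause; c-commands the pronoun but lies outside its binding domain — allowed.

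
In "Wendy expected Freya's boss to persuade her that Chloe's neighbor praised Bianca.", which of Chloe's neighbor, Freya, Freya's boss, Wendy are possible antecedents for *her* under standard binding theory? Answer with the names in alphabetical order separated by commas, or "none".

*her* is a pronoun; Principle B requires it to be free in its binding domain — the clause headed by 'persuade'.
— Chloe's neighbor: subject of the clause headed by 'praised'; is c-commanded by the pronoun; coreference would bind this R-expression — blocked (Principle C).
— Freya: possessor inside the subject DP of the clause headed by 'persuade'; does not c-command the pronoun — Principle B does not apply; allowed.
— Freya's boss: subject of the clause headed by 'persuade'; c-commands the pronoun within its binding domain — blocked (Principle B).
— Wendy: subject of the matrix clause; c-commands the pronoun but lies outside its binding domain — allowed.

Freya, Wendy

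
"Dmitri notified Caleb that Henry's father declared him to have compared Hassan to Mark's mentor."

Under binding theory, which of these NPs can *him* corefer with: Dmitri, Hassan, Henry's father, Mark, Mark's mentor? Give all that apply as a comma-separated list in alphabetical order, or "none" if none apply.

*him* is a pronoun; Principle B requires it to be free in its binding domain — the clause headed by 'declared'.
— Dmitri: subject of the matrix clause; c-commands the pronoun but lies outside its binding domain — allowed.
— Hassan: object of the clause headed by 'compared'; is c-commanded by the pronoun; coreference would bind this R-expression — blocked (Principle C).
— Henry's father: subject of the clause headed by 'declared'; c-commands the pronoun within its binding domain — blocked (Principle B).
— Mark: possessor inside the second object DP of the clause headed by 'compared'; is c-commanded by the pronoun; coreference would bind this R-expression — blocked (Principle C).
— Mark's mentor: second object of the clause headed by 'compared'; is c-commanded by the pronoun; coreference would bind this R-expression — blocked (Principle C).

Dmitri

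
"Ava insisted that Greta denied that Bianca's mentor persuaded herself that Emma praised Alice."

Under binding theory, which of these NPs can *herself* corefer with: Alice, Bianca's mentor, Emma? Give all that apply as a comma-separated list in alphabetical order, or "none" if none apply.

*herself* is a reflexive; Principle A requires it to be bound within its binding domain — the clause headed by 'persuaded'.
— Alice: object of the clause headed by 'praised'; does not c-command the reflexive — cannot bind it (Principle A).
— Bianca's mentor: subject of the clause headed by 'persuaded'; c-commands the reflexive within its binding domain — allowed (Principle A).
— Emma: subject of the clause headed by 'praised'; does not c-command the reflexive — cannot bind it (Principle A).

Bianca's mentor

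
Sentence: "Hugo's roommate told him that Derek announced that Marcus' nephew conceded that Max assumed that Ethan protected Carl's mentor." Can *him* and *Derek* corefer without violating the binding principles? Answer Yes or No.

No

*Derek* is an R-expression; Principle C requires it to be free (not bound by any c-commanding expression).
— him: object of the matrix clause; the pronoun c-commands the R-expression — coreference blocked (Principle C).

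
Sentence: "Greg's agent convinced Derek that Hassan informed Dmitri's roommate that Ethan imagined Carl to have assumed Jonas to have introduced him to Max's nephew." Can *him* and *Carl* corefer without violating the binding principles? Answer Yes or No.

*Carl* is an R-expression; Principle C requires it to be free (not bound by any c-commanding expression).
— him: object of the clause headed by 'introduced'; the pronoun does not c-command the R-expression — coreference allowed.

Yes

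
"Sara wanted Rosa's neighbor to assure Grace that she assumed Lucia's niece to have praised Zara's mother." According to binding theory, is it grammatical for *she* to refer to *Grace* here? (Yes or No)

*Grace* is an R-expression; Principle C requires it to be free (not bound by any c-commanding expression).
— she: subject of the clause headed by 'assumed'; the pronoun does not c-command the R-expression — coreference allowed.

Yes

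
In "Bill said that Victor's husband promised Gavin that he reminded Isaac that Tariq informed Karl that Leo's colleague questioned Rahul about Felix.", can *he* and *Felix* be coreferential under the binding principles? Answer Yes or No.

No

*Felix* is an R-expression; Principle C requires it to be free (not bound by any c-commanding expression).
— he: subject of the clause headed by 'reminded'; the pronoun c-commands the R-expression — coreference blocked (Principle C).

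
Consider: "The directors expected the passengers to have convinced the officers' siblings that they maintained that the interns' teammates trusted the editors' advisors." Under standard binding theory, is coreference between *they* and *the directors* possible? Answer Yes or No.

*the directors* is an R-expression; Principle C requires it to be free (not bound by any c-commanding expression).
— they: subject of the clause headed by 'maintained'; the pronoun does not c-command the R-expression — coreference allowed.

Yes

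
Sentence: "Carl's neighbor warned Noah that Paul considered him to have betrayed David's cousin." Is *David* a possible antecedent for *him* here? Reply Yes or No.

No

*him* is a pronoun; Principle B requires it to be free in its binding domain — the clause headed by 'considered'.
— David: possessor inside the object DP of the clause headed by 'betrayed'; is c-commanded by the pronoun; coreference would bind this R-expression — blocked (Principle C).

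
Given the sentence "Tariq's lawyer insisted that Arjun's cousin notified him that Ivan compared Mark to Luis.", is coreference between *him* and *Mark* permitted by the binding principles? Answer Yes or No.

No

*him* is a pronoun; Principle B requires it to be free in its binding domain — the clause headed by 'notified'.
— Mark: object of the clause headed by 'compared'; is c-commanded by the pronoun; coreference would bind this R-expression — blocked (Principle C).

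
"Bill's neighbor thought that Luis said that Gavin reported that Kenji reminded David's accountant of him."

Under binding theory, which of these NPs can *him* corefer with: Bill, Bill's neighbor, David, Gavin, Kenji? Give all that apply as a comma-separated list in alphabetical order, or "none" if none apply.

Bill, Bill's neighbor, David, Gavin

*him* is a pronoun; Principle B requires it to be free in its binding domain — the clause headed by 'reminded'.
— Bill: possessor inside the subject DP of the matrix clause; does not c-command the pronoun — Principle B does not apply; allowed.
— Bill's neighbor: subject of the matrix clause; c-commands the pronoun but lies outside its binding domain — allowed.
— David: possessor inside the object DP of the clause headed by 'reminded'; does not c-command the pronoun — Principle B does not apply; allowed.
— Gavin: subject of the clause headed by 'reported'; c-commands the pronoun but lies outside its binding domain — allowed.
— Kenji: subject of the clause headed by 'reminded'; c-commands the pronoun within its binding domain — blocked (Principle B).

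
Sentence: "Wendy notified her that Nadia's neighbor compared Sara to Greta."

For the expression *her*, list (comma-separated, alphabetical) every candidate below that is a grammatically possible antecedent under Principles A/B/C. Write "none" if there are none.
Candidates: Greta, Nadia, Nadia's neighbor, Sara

none

*her* is a pronoun; Principle B requires it to be free in its binding domain — the matrix clause.
— Greta: second object of the clause headed by 'compared'; is c-commanded by the pronoun; coreference would bind this R-expression — blocked (Principle C).
— Nadia: possessor inside the subject DP of the clause headed by 'compared'; is c-commanded by the pronoun; coreference would bind this R-expression — blocked (Principle C).
— Nadia's neighbor: subject of the clause headed by 'compared'; is c-commanded by the pronoun; coreference would bind this R-expression — blocked (Principle C).
— Sara: object of the clause headed by 'compared'; is c-commanded by the pronoun; coreference would bind this R-expression — blocked (Principle C).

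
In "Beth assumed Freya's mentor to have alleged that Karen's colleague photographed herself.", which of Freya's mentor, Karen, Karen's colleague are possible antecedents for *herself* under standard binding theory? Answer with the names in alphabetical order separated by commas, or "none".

Karen's colleague

*herself* is a reflexive; Principle A requires it to be bound within its binding domain — the clause headed by 'photographed'.
— Freya's mentor: subject of the clause headed by 'alleged'; c-commands the reflexive but lies outside its binding domain — cannot bind it (Principle A).
— Karen: possessor inside the subject DP of the clause headed by 'photographed'; does not c-command the reflexive — cannot bind it (Principle A).
— Karen's colleague: subject of the clause headed by 'photographed'; c-commands the reflexive within its binding domain — allowed (Principle A).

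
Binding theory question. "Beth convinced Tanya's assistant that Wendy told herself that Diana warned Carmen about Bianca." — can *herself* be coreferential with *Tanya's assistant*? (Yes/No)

*herself* is a reflexive; Principle A requires it to be bound within its binding domain — the clause headed by 'told'.
— Tanya's assistant: object of the matrix clause; c-commands the reflexive but lies outside its binding domain — cannot bind it (Principle A).

No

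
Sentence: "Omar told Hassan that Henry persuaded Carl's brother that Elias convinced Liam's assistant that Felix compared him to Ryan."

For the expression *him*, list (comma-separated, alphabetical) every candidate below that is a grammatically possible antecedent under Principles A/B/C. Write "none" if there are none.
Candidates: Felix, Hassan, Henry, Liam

*him* is a pronoun; Principle B requires it to be free in its binding domain — the clause headed by 'compared'.
— Felix: subject of the clause headed by 'compared'; c-commands the pronoun within its binding domain — blocked (Principle B).
— Hassan: object of the matrix clause; c-commands the pronoun but lies outside its binding domain — allowed.
— Henry: subject of the clause headed by 'persuaded'; c-commands the pronoun but lies outside its binding domain — allowed.
— Liam: possessor inside the object DP of the clause headed by 'convinced'; does not c-command the pronoun — Principle B does not apply; allowed.

Hassan, Henry, Liam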